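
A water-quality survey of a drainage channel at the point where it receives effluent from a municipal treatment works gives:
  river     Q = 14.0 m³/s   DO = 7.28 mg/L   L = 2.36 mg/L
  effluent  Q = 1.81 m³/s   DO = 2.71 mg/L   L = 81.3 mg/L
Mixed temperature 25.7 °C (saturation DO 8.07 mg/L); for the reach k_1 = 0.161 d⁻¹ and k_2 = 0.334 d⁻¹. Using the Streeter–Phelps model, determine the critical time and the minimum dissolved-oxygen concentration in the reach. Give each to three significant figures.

Mixed DO = (14.0×7.28 + 1.81×2.71)/(14.0+1.81) = 106.8/15.81 = 6.757 mg/L.
Mixed L₀ = (14.0×2.36 + 1.81×81.3)/(15.81) = 180.2/15.81 = 11.40 mg/L.
Initial deficit D₀ = C_s − DO₀ = 8.07 − 6.757 = 1.313 mg/L.
t_c = (1/0.1730) ln[(0.334/0.161)(1 − 1.313×0.1730/(0.161×11.40))] = 5.780 × ln(1.818) = 3.454 d.
D_c = (0.161/0.334) × 11.40 × e^(−0.161×3.454) = 0.4820 × 11.40 × 0.5734 = 3.150 mg/L.
Minimum DO = 8.07 − 3.150 = 4.920 mg/L.

t_c ≈ 3.45 d; minimum DO ≈ 4.92 mg/L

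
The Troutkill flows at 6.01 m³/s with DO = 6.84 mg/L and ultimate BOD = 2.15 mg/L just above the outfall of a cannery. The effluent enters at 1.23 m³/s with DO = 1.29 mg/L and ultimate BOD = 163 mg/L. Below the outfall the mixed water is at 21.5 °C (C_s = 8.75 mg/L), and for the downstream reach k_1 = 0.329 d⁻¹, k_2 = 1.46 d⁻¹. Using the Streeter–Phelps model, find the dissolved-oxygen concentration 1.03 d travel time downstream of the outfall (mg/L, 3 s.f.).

DO ≈ 3.91 mg/L

Mixed DO = (6.01×6.84 + 1.23×1.29)/(6.01+1.23) = 42.70/7.240 = 5.897 mg/L.
Mixed L₀ = (6.01×2.15 + 1.23×163)/(7.240) = 213.4/7.240 = 29.48 mg/L.
Initial deficit D₀ = C_s − DO₀ = 8.75 − 5.897 = 2.853 mg/L.
D(1.03) = [0.329×29.48/(1.46−0.329)](e^(−0.329×1.03) − e^(−1.46×1.03)) + 2.853 e^(−1.46×1.03)
= 8.575 × (0.7126 − 0.2223) + 2.853 × 0.2223 = 4.838 mg/L.
DO = 8.75 − 4.838 = 3.912 mg/L.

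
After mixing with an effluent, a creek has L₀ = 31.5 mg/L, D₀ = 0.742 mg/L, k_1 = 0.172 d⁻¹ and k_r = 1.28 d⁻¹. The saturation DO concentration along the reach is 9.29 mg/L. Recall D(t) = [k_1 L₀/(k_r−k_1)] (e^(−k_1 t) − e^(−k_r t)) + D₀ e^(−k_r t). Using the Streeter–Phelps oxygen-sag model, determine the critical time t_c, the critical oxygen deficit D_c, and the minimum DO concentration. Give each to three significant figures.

At the critical point dD/dt = 0, so k_1 L₀ e^(−k_1 t) = k_r D. Substituting D(t) from the Streeter–Phelps equation and solving for t gives
t_c = ln[(k_r/k_1)(1 − D₀(k_r−k_1)/(k_1 L₀))] / (k_r−k_1).
Here k_r−k_1 = 1.108 d⁻¹ and 1 − D₀(k_r−k_1)/(k_1 L₀) = 1 − 0.742×1.108/(0.172×31.5) = 0.8483, so
t_c = ln(7.442 × 0.8483) / 1.108 = 1.843 / 1.108 = 1.663 d.
D_c = (k_1/k_r) L₀ e^(−k_1 t_c) = (0.172/1.28) × 31.5 × e^(−0.172×1.663) = 0.1344 × 31.5 × 0.7512 = 3.180 mg/L.
Minimum DO = C_s − D_c = 9.29 − 3.180 = 6.110 mg/L.

t_c ≈ 1.66 d; D_c ≈ 3.18 mg/L; min DO ≈ 6.11 mg/L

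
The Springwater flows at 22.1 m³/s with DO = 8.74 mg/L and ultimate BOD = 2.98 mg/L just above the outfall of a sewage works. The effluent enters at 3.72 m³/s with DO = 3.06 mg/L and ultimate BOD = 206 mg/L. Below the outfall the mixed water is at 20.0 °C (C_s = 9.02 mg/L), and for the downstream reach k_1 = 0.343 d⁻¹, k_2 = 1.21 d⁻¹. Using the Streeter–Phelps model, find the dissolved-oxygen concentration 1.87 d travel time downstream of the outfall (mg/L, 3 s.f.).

Mixed DO = (22.1×8.74 + 3.72×3.06)/(22.1+3.72) = 204.5/25.82 = 7.922 mg/L.
Mixed L₀ = (22.1×2.98 + 3.72×206)/(25.82) = 832.2/25.82 = 32.23 mg/L.
Initial deficit D₀ = C_s − DO₀ = 9.02 − 7.922 = 1.098 mg/L.
D(1.87) = [0.343×32.23/(1.21−0.343)](e^(−0.343×1.87) − e^(−1.21×1.87)) + 1.098 e^(−1.21×1.87)
= 12.75 × (0.5265 − 0.1041) + 1.098 × 0.1041 = 5.501 mg/L.
DO = 9.02 − 5.501 = 3.519 mg/L.

DO ≈ 3.52 mg/L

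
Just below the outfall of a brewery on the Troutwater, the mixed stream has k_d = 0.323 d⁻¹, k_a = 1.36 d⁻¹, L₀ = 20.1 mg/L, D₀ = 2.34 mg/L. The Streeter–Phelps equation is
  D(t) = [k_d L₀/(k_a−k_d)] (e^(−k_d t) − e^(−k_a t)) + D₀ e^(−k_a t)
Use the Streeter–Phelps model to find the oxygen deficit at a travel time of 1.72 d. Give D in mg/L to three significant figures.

k_d L₀/(k_a−k_d) = 0.323×20.1/(1.36−0.323) = 6.492/1.037 = 6.261 mg/L.
e^(−k_d t) = e^(−0.323×1.720) = 0.5738; e^(−k_a t) = e^(−1.36×1.720) = 0.09640.
D = 6.261 × (0.5738 − 0.09640) + 2.34 × 0.09640 = 2.988 + 0.2256 = 3.214 mg/L.

D ≈ 3.21 mg/L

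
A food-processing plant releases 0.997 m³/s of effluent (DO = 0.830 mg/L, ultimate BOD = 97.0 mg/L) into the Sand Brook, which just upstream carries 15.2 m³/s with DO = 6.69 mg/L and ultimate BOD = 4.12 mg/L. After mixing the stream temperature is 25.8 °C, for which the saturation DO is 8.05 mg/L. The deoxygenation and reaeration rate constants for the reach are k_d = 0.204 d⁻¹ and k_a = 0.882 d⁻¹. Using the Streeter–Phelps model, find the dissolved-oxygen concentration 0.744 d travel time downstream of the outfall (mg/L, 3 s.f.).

DO ≈ 6.15 mg/L

Mixed DO = (15.2×6.69 + 0.997×0.830)/(15.2+0.997) = 102.5/16.20 = 6.329 mg/L.
Mixed L₀ = (15.2×4.12 + 0.997×97.0)/(16.20) = 159.3/16.20 = 9.837 mg/L.
Initial deficit D₀ = C_s − DO₀ = 8.05 − 6.329 = 1.721 mg/L.
D(0.744) = [0.204×9.837/(0.882−0.204)](e^(−0.204×0.744) − e^(−0.882×0.744)) + 1.721 e^(−0.882×0.744)
= 2.960 × (0.8592 − 0.5188) + 1.721 × 0.5188 = 1.900 mg/L.
DO = 8.05 − 1.900 = 6.150 mg/L.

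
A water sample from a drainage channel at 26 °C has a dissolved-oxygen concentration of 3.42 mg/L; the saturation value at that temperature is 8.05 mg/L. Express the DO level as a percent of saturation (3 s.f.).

% saturation = C/C_s × 100 = 3.42/8.05 × 100 = 42.5 %.

42.5 % saturation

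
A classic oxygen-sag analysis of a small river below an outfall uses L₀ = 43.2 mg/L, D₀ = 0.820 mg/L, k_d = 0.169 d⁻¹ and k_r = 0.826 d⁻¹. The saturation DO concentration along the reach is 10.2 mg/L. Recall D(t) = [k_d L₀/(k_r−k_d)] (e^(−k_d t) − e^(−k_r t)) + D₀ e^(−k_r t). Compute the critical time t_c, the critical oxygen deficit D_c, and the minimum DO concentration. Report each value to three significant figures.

With k_r/k_d = 4.888 and 1 − D₀(k_r−k_d)/(k_d L₀) = 0.9262,
t_c = ln(4.888 × 0.9262) / (0.826 − 0.169) = ln(4.527) / 0.6570 = 1.510/0.6570 = 2.298 d.
L(t_c) = L₀ e^(−k_d t_c) = 43.2 × 0.6781 = 29.29 mg/L, and at the critical point k_r D_c = k_d L, so D_c = (0.169/0.826) × 29.29 = 5.994 mg/L.
Minimum DO = C_s − D_c = 10.2 − 5.994 = 4.206 mg/L.

t_c ≈ 2.30 d; D_c ≈ 5.99 mg/L; min DO ≈ 4.21 mg/L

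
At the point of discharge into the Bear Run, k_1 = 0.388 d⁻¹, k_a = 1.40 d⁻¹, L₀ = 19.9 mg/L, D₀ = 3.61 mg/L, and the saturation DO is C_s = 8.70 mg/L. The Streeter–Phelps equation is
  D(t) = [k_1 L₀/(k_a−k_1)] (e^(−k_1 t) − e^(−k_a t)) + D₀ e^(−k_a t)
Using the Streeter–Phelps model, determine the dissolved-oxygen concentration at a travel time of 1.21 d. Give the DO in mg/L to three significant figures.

DO ≈ 4.67 mg/L

k_1 L₀/(k_a−k_1) = 0.388×19.9/(1.40−0.388) = 7.721/1.012 = 7.630 mg/L.
e^(−k_1 t) = e^(−0.388×1.210) = 0.6253; e^(−k_a t) = e^(−1.40×1.210) = 0.1838.
D = 7.630 × (0.6253 − 0.1838) + 3.61 × 0.1838 = 3.369 + 0.6635 = 4.032 mg/L.
DO = C_s − D = 8.70 − 4.032 = 4.668 mg/L.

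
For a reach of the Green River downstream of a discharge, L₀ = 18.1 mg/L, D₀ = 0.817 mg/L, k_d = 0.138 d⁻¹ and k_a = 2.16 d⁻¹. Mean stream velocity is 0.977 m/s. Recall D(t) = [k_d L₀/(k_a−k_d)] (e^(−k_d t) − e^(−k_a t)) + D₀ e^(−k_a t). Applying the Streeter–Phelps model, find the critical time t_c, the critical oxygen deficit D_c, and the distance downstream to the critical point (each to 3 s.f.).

With k_a/k_d = 15.65 and 1 − D₀(k_a−k_d)/(k_d L₀) = 0.3386,
t_c = ln(15.65 × 0.3386) / (2.16 − 0.138) = ln(5.300) / 2.022 = 1.668/2.022 = 0.8248 d.
D_c = (k_d/k_a) L₀ e^(−k_d t_c) = (0.138/2.16) × 18.1 × e^(−0.138×0.8248) = 0.06389 × 18.1 × 0.8924 = 1.032 mg/L.
x_c = v t_c = 0.977 m/s × 0.8248 d × 86400 s/d = 69620 m ≈ 69.6 km.

t_c ≈ 0.825 d; D_c ≈ 1.03 mg/L; x_c ≈ 69.6 km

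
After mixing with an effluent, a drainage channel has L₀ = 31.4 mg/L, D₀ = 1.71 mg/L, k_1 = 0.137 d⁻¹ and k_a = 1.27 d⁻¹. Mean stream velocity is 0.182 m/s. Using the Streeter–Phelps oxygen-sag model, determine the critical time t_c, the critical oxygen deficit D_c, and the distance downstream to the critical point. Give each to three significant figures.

With k_a/k_1 = 9.270 and 1 − D₀(k_a−k_1)/(k_1 L₀) = 0.5496,
t_c = ln(9.270 × 0.5496) / (1.27 − 0.137) = ln(5.095) / 1.133 = 1.628/1.133 = 1.437 d.
D_c = (k_1/k_a) L₀ e^(−k_1 t_c) = (0.137/1.27) × 31.4 × e^(−0.137×1.437) = 0.1079 × 31.4 × 0.8213 = 2.782 mg/L.
x_c = v t_c = 0.182 m/s × 1.437 d × 86400 s/d = 22600 m ≈ 22.6 km.

t_c ≈ 1.44 d; D_c ≈ 2.78 mg/L; x_c ≈ 22.6 km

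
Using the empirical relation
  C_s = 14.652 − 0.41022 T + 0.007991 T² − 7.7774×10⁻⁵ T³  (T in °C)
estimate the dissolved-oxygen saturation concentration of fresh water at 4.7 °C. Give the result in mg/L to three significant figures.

C_s = 14.652 − 0.41022×4.7 + 0.007991×4.7² − 7.7774×10⁻⁵×4.7³ = 12.89 mg/L.

C_s ≈ 12.9 mg/L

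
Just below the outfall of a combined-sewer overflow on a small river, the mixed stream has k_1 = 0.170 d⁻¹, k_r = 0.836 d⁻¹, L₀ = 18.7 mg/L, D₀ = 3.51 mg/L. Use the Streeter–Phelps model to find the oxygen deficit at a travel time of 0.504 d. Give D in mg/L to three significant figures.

D ≈ 3.55 mg/L

k_1 L₀/(k_r−k_1) = 0.170×18.7/(0.836−0.170) = 3.179/0.6660 = 4.773 mg/L.
e^(−k_1 t) = e^(−0.170×0.5040) = 0.9179; e^(−k_r t) = e^(−0.836×0.5040) = 0.6562.
D = 4.773 × (0.9179 − 0.6562) + 3.51 × 0.6562 = 1.249 + 2.303 = 3.552 mg/L.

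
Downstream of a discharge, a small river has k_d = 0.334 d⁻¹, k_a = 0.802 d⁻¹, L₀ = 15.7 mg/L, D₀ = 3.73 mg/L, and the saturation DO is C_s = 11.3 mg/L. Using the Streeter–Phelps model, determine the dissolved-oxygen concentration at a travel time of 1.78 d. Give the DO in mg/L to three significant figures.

k_d L₀/(k_a−k_d) = 0.334×15.7/(0.802−0.334) = 5.244/0.4680 = 11.20 mg/L.
e^(−k_d t) = e^(−0.334×1.780) = 0.5518; e^(−k_a t) = e^(−0.802×1.780) = 0.2399.
D = 11.20 × (0.5518 − 0.2399) + 3.73 × 0.2399 = 3.495 + 0.8948 = 4.390 mg/L.
DO = C_s − D = 11.3 − 4.390 = 6.910 mg/L.

DO ≈ 6.91 mg/L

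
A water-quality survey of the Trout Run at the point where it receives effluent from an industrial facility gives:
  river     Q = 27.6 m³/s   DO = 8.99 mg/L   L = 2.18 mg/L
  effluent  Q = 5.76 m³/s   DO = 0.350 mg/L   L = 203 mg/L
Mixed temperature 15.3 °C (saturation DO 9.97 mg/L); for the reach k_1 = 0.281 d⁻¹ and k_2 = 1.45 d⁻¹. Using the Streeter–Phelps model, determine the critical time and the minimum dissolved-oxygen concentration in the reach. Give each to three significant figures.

Mixed DO = (27.6×8.99 + 5.76×0.350)/(27.6+5.76) = 250.1/33.36 = 7.498 mg/L.
Mixed L₀ = (27.6×2.18 + 5.76×203)/(33.36) = 1229/33.36 = 36.85 mg/L.
Initial deficit D₀ = C_s − DO₀ = 9.97 − 7.498 = 2.472 mg/L.
t_c = (1/1.169) ln[(1.45/0.281)(1 − 2.472×1.169/(0.281×36.85))] = 0.8554 × ln(3.720) = 1.124 d.
D_c = (0.281/1.45) × 36.85 × e^(−0.281×1.124) = 0.1938 × 36.85 × 0.7292 = 5.208 mg/L.
Minimum DO = 9.97 − 5.208 = 4.762 mg/L.

t_c ≈ 1.12 d; minimum DO ≈ 4.76 mg/L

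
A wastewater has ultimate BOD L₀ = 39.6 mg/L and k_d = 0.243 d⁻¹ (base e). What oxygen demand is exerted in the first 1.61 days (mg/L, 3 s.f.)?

y ≈ 12.8 mg/L

y_t = L₀(1 − e^(−k_d t)) = 39.6 × (1 − e^(−0.243×1.61))
= 39.6 × (1 − 0.6762) = 39.6 × 0.3238 = 12.82 mg/L.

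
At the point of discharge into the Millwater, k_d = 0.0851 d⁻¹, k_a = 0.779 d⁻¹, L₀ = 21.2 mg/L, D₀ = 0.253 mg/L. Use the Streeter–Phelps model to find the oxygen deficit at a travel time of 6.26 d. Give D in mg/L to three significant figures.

D ≈ 1.51 mg/L

k_d L₀/(k_a−k_d) = 0.0851×21.2/(0.779−0.0851) = 1.804/0.6939 = 2.600 mg/L.
e^(−k_d t) = e^(−0.0851×6.260) = 0.5870; e^(−k_a t) = e^(−0.779×6.260) = 0.007623.
D = 2.600 × (0.5870 − 0.007623) + 0.253 × 0.007623 = 1.506 + 0.001929 = 1.508 mg/L.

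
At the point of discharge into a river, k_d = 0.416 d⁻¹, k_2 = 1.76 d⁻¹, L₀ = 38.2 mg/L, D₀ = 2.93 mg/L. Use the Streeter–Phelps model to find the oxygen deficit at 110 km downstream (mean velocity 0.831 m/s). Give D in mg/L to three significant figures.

D ≈ 5.65 mg/L

Travel time t = x/v = 110 km / (0.831 m/s) = 110000 m / 0.831 m/s = 132400 s = 1.532 d.
k_d L₀/(k_2−k_d) = 0.416×38.2/(1.76−0.416) = 15.89/1.344 = 11.82 mg/L.
e^(−k_d t) = e^(−0.416×1.532) = 0.5287; e^(−k_2 t) = e^(−1.76×1.532) = 0.06745.
D = 11.82 × (0.5287 − 0.06745) + 2.93 × 0.06745 = 5.454 + 0.1976 = 5.651 mg/L.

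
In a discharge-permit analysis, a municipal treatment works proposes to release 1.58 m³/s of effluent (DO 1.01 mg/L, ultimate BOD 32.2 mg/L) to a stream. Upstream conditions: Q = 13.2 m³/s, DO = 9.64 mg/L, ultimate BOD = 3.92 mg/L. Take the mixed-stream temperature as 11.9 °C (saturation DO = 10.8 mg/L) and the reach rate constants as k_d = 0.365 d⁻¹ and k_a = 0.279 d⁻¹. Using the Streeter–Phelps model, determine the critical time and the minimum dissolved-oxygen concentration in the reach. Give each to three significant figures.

Mixed DO = (13.2×9.64 + 1.58×1.01)/(13.2+1.58) = 128.8/14.78 = 8.717 mg/L.
Mixed L₀ = (13.2×3.92 + 1.58×32.2)/(14.78) = 102.6/14.78 = 6.943 mg/L.
Initial deficit D₀ = C_s − DO₀ = 10.8 − 8.717 = 2.083 mg/L.
t_c = (1/-0.08600) ln[(0.279/0.365)(1 − 2.083×-0.08600/(0.365×6.943))] = -11.63 × ln(0.8184) = 2.330 d.
D_c = (0.365/0.279) × 6.943 × e^(−0.365×2.330) = 1.308 × 6.943 × 0.4272 = 3.880 mg/L.
Minimum DO = 10.8 − 3.880 = 6.920 mg/L.

t_c ≈ 2.33 d; minimum DO ≈ 6.92 mg/L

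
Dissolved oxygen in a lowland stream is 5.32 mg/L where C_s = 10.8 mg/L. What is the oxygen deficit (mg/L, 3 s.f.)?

D = C_s − C = 10.8 − 5.32 = 5.48 mg/L.

D ≈ 5.48 mg/L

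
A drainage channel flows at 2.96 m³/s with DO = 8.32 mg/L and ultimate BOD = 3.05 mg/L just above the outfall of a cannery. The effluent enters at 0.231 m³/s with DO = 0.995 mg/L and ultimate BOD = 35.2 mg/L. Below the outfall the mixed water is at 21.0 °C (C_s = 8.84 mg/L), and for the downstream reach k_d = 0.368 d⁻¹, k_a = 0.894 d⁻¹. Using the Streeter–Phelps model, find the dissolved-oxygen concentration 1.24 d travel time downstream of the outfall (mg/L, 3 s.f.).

Mixed DO = (2.96×8.32 + 0.231×0.995)/(2.96+0.231) = 24.86/3.191 = 7.790 mg/L.
Mixed L₀ = (2.96×3.05 + 0.231×35.2)/(3.191) = 17.16/3.191 = 5.377 mg/L.
Initial deficit D₀ = C_s − DO₀ = 8.84 − 7.790 = 1.050 mg/L.
D(1.24) = [0.368×5.377/(0.894−0.368)](e^(−0.368×1.24) − e^(−0.894×1.24)) + 1.050 e^(−0.894×1.24)
= 3.762 × (0.6336 − 0.3300) + 1.050 × 0.3300 = 1.489 mg/L.
DO = 8.84 − 1.489 = 7.351 mg/L.

DO ≈ 7.35 mg/L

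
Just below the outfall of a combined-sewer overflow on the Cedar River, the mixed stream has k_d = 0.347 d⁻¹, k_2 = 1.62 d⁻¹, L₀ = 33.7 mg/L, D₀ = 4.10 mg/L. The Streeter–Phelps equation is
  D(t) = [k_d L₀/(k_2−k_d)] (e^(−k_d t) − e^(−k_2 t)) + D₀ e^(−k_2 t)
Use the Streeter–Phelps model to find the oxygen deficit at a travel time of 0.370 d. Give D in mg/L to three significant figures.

D ≈ 5.29 mg/L

k_d L₀/(k_2−k_d) = 0.347×33.7/(1.62−0.347) = 11.69/1.273 = 9.186 mg/L.
e^(−k_d t) = e^(−0.347×0.3700) = 0.8795; e^(−k_2 t) = e^(−1.62×0.3700) = 0.5491.
D = 9.186 × (0.8795 − 0.5491) + 4.10 × 0.5491 = 3.035 + 2.251 = 5.286 mg/L.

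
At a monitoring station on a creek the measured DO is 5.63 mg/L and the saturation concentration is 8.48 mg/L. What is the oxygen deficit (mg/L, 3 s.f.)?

D = C_s − C = 8.48 − 5.63 = 2.85 mg/L.

D ≈ 2.85 mg/L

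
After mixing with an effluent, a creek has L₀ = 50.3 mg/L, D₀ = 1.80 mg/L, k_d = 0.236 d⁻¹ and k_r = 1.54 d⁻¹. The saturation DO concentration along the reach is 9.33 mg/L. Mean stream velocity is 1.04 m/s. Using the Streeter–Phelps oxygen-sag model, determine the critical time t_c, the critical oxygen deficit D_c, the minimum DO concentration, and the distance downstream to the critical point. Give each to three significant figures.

t_c ≈ 1.27 d; D_c ≈ 5.71 mg/L; min DO ≈ 3.62 mg/L; x_c ≈ 114 km

At the critical point dD/dt = 0, so k_d L₀ e^(−k_d t) = k_r D. Substituting D(t) from the Streeter–Phelps equation and solving for t gives
t_c = ln[(k_r/k_d)(1 − D₀(k_r−k_d)/(k_d L₀))] / (k_r−k_d).
Here k_r−k_d = 1.304 d⁻¹ and 1 − D₀(k_r−k_d)/(k_d L₀) = 1 − 1.80×1.304/(0.236×50.3) = 0.8023, so
t_c = ln(6.525 × 0.8023) / 1.304 = 1.655 / 1.304 = 1.269 d.
L(t_c) = L₀ e^(−k_d t_c) = 50.3 × 0.7411 = 37.28 mg/L, and at the critical point k_r D_c = k_d L, so D_c = (0.236/1.54) × 37.28 = 5.713 mg/L.
Minimum DO = C_s − D_c = 9.33 − 5.713 = 3.617 mg/L.
x_c = v t_c = 1.04 m/s × 1.269 d × 86400 s/d = 114100 m ≈ 114 km.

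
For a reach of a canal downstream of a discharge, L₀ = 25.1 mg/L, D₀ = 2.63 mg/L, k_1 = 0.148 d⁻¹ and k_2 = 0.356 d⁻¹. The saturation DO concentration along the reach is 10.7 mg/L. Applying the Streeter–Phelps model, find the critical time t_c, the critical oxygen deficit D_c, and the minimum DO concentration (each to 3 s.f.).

At the critical point dD/dt = 0, so k_1 L₀ e^(−k_1 t) = k_2 D. Substituting D(t) from the Streeter–Phelps equation and solving for t gives
t_c = ln[(k_2/k_1)(1 − D₀(k_2−k_1)/(k_1 L₀))] / (k_2−k_1).
Here k_2−k_1 = 0.2080 d⁻¹ and 1 − D₀(k_2−k_1)/(k_1 L₀) = 1 − 2.63×0.2080/(0.148×25.1) = 0.8527, so
t_c = ln(2.405 × 0.8527) / 0.2080 = 0.7184 / 0.2080 = 3.454 d.
L(t_c) = L₀ e^(−k_1 t_c) = 25.1 × 0.5998 = 15.05 mg/L, and at the critical point k_2 D_c = k_1 L, so D_c = (0.148/0.356) × 15.05 = 6.259 mg/L.
Minimum DO = C_s − D_c = 10.7 − 6.259 = 4.441 mg/L.

t_c ≈ 3.45 d; D_c ≈ 6.26 mg/L; min DO ≈ 4.44 mg/L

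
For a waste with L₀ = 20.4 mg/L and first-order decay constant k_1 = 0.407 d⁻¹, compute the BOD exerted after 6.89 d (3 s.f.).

y ≈ 19.2 mg/L

y_t = L₀(1 − e^(−k_1 t)) = 20.4 × (1 − e^(−0.407×6.89))
= 20.4 × (1 − 0.06055) = 20.4 × 0.9394 = 19.16 mg/L.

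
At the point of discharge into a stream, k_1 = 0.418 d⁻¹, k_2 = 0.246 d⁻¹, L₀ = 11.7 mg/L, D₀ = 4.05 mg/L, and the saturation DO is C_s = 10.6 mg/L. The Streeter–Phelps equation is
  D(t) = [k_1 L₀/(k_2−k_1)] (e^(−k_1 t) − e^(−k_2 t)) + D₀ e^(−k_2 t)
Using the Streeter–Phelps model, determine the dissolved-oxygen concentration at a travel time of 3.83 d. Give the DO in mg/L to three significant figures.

DO ≈ 3.67 mg/L

k_1 L₀/(k_2−k_1) = 0.418×11.7/(0.246−0.418) = 4.891/-0.1720 = -28.43 mg/L.
e^(−k_1 t) = e^(−0.418×3.830) = 0.2017; e^(−k_2 t) = e^(−0.246×3.830) = 0.3898.
D = -28.43 × (0.2017 − 0.3898) + 4.05 × 0.3898 = 5.348 + 1.579 = 6.926 mg/L.
DO = C_s − D = 10.6 − 6.926 = 3.674 mg/L.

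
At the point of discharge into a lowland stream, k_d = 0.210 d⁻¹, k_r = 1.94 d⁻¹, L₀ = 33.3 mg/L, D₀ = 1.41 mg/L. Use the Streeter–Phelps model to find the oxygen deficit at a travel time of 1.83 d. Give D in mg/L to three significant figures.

D ≈ 2.68 mg/L

k_d L₀/(k_r−k_d) = 0.210×33.3/(1.94−0.210) = 6.993/1.730 = 4.042 mg/L.
e^(−k_d t) = e^(−0.210×1.830) = 0.6809; e^(−k_r t) = e^(−1.94×1.830) = 0.02872.
D = 4.042 × (0.6809 − 0.02872) + 1.41 × 0.02872 = 2.636 + 0.04049 = 2.677 mg/L.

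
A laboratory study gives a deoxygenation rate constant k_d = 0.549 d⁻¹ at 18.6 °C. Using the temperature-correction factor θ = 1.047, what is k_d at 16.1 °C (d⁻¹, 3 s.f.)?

k_d(T₂) = k_d(T₁) · θ^(T₂−T₁) = 0.549 × 1.047^(16.1−18.6)
= 0.549 × 1.047^-2.50 = 0.549 × 0.8915 = 0.4894 d⁻¹.

k_d ≈ 0.489 d⁻¹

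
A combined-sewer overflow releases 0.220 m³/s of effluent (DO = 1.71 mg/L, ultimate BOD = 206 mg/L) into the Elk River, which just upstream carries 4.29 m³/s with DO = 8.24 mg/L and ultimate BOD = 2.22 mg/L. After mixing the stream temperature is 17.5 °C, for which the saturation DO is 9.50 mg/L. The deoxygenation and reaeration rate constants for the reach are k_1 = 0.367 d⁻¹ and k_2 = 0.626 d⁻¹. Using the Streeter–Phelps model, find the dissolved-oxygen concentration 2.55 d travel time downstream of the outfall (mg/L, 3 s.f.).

DO ≈ 5.91 mg/L

Mixed DO = (4.29×8.24 + 0.220×1.71)/(4.29+0.220) = 35.73/4.510 = 7.921 mg/L.
Mixed L₀ = (4.29×2.22 + 0.220×206)/(4.510) = 54.84/4.510 = 12.16 mg/L.
Initial deficit D₀ = C_s − DO₀ = 9.50 − 7.921 = 1.579 mg/L.
D(2.55) = [0.367×12.16/(0.626−0.367)](e^(−0.367×2.55) − e^(−0.626×2.55)) + 1.579 e^(−0.626×2.55)
= 17.23 × (0.3923 − 0.2026) + 1.579 × 0.2026 = 3.587 mg/L.
DO = 9.50 − 3.587 = 5.913 mg/L.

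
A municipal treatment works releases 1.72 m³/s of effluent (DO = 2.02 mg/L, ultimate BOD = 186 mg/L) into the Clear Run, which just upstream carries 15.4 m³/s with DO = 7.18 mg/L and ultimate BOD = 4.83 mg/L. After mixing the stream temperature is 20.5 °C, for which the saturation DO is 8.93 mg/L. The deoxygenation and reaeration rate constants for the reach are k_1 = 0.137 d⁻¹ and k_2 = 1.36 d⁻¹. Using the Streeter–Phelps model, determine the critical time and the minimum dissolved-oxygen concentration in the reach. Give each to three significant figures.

t_c ≈ 0.148 d; minimum DO ≈ 6.66 mg/L

Mixed DO = (15.4×7.18 + 1.72×2.02)/(15.4+1.72) = 114.0/17.12 = 6.662 mg/L.
Mixed L₀ = (15.4×4.83 + 1.72×186)/(17.12) = 394.3/17.12 = 23.03 mg/L.
Initial deficit D₀ = C_s − DO₀ = 8.93 − 6.662 = 2.268 mg/L.
t_c = (1/1.223) ln[(1.36/0.137)(1 − 2.268×1.223/(0.137×23.03))] = 0.8177 × ln(1.199) = 0.1483 d.
D_c = (0.137/1.36) × 23.03 × e^(−0.137×0.1483) = 0.1007 × 23.03 × 0.9799 = 2.273 mg/L.
Minimum DO = 8.93 − 2.273 = 6.657 mg/L.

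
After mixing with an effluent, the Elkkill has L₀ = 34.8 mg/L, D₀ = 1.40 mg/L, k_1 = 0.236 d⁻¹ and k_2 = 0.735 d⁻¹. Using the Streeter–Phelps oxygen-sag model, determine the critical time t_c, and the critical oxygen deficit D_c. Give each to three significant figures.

t_c ≈ 2.10 d; D_c ≈ 6.81 mg/L

t_c = [1/(k_2−k_1)] ln[(k_2/k_1)(1 − D₀(k_2−k_1)/(k_1 L₀))]
= [1/(0.735−0.236)] ln[(0.735/0.236)(1 − 1.40×0.4990/(0.236×34.8))]
= (1/0.4990) ln[3.114 × 0.9149] = 2.004 × ln(2.849) = 2.004 × 1.047 = 2.098 d.
D_c = (k_1/k_2) L₀ e^(−k_1 t_c) = (0.236/0.735) × 34.8 × e^(−0.236×2.098) = 0.3211 × 34.8 × 0.6094 = 6.810 mg/L.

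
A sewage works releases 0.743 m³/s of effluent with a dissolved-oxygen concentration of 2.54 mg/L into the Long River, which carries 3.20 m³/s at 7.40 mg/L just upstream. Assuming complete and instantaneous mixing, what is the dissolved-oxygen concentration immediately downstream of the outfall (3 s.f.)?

6.48 mg/L

Flow-weighted mixing: C = (Q_r C_r + Q_w C_w)/(Q_r + Q_w)
= (3.20×7.40 + 0.743×2.54)/(3.20 + 0.743) = 25.57/3.943 = 6.484 mg/L.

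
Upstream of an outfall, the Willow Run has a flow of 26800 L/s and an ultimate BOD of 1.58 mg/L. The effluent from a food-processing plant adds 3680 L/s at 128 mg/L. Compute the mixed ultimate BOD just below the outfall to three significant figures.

16.8 mg/L

Flow-weighted mixing: C = (Q_r C_r + Q_w C_w)/(Q_r + Q_w)
= (26800×1.58 + 3680×128)/(26800 + 3680) = 513400/30480 = 16.84 mg/L.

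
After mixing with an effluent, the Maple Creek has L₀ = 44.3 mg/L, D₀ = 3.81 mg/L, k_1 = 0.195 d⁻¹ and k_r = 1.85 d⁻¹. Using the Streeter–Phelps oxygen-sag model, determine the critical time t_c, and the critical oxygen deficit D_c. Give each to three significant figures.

t_c ≈ 0.568 d; D_c ≈ 4.18 mg/L

t_c = [1/(k_r−k_1)] ln[(k_r/k_1)(1 − D₀(k_r−k_1)/(k_1 L₀))]
= [1/(1.85−0.195)] ln[(1.85/0.195)(1 − 3.81×1.655/(0.195×44.3))]
= (1/1.655) ln[9.487 × 0.2701] = 0.6042 × ln(2.562) = 0.6042 × 0.9408 = 0.5685 d.
L(t_c) = L₀ e^(−k_1 t_c) = 44.3 × 0.8951 = 39.65 mg/L, and at the critical point k_r D_c = k_1 L, so D_c = (0.195/1.85) × 39.65 = 4.179 mg/L.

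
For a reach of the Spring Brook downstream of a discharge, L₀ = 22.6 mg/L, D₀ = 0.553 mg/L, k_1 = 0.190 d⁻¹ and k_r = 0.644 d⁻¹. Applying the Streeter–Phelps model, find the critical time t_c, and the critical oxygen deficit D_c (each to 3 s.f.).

With k_r/k_1 = 3.389 and 1 − D₀(k_r−k_1)/(k_1 L₀) = 0.9415,
t_c = ln(3.389 × 0.9415) / (0.644 − 0.190) = ln(3.191) / 0.4540 = 1.160/0.4540 = 2.556 d.
L(t_c) = L₀ e^(−k_1 t_c) = 22.6 × 0.6153 = 13.91 mg/L, and at the critical point k_r D_c = k_1 L, so D_c = (0.190/0.644) × 13.91 = 4.103 mg/L.

t_c ≈ 2.56 d; D_c ≈ 4.10 mg/L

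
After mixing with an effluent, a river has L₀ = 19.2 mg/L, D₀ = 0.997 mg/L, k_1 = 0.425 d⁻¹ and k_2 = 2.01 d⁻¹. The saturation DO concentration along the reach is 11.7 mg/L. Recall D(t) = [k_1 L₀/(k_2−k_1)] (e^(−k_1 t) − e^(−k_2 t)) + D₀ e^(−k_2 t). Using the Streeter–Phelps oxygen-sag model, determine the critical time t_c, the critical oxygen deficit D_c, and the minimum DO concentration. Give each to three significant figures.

t_c ≈ 0.845 d; D_c ≈ 2.84 mg/L; min DO ≈ 8.86 mg/L

With k_2/k_1 = 4.729 and 1 − D₀(k_2−k_1)/(k_1 L₀) = 0.8063,
t_c = ln(4.729 × 0.8063) / (2.01 − 0.425) = ln(3.814) / 1.585 = 1.339/1.585 = 0.8445 d.
D_c = (k_1/k_2) L₀ e^(−k_1 t_c) = (0.425/2.01) × 19.2 × e^(−0.425×0.8445) = 0.2114 × 19.2 × 0.6984 = 2.835 mg/L.
Minimum DO = C_s − D_c = 11.7 − 2.835 = 8.865 mg/L.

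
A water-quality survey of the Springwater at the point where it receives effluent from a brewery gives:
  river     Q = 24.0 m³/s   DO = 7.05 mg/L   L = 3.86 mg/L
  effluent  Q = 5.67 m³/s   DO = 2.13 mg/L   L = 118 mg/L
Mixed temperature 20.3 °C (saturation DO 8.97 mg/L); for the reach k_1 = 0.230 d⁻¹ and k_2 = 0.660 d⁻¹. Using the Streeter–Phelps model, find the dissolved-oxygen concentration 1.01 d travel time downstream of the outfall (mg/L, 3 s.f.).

DO ≈ 3.67 mg/L

Mixed DO = (24.0×7.05 + 5.67×2.13)/(24.0+5.67) = 181.3/29.67 = 6.110 mg/L.
Mixed L₀ = (24.0×3.86 + 5.67×118)/(29.67) = 761.7/29.67 = 25.67 mg/L.
Initial deficit D₀ = C_s − DO₀ = 8.97 − 6.110 = 2.860 mg/L.
D(1.01) = [0.230×25.67/(0.660−0.230)](e^(−0.230×1.01) − e^(−0.660×1.01)) + 2.860 e^(−0.660×1.01)
= 13.73 × (0.7927 − 0.5135) + 2.860 × 0.5135 = 5.303 mg/L.
DO = 8.97 − 5.303 = 3.667 mg/L.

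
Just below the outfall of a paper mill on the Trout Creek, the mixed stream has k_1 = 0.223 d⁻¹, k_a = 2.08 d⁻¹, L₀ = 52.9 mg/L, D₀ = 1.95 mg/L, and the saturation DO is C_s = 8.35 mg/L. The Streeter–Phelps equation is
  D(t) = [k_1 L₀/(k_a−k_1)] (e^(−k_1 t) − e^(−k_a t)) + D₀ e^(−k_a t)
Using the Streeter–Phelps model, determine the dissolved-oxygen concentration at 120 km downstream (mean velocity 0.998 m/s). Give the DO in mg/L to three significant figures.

Travel time t = x/v = 120 km / (0.998 m/s) = 120000 m / 0.998 m/s = 120200 s = 1.392 d.
k_1 L₀/(k_a−k_1) = 0.223×52.9/(2.08−0.223) = 11.80/1.857 = 6.353 mg/L.
e^(−k_1 t) = e^(−0.223×1.392) = 0.7332; e^(−k_a t) = e^(−2.08×1.392) = 0.05532.
D = 6.353 × (0.7332 − 0.05532) + 1.95 × 0.05532 = 4.306 + 0.1079 = 4.414 mg/L.
DO = C_s − D = 8.35 − 4.414 = 3.936 mg/L.

DO ≈ 3.94 mg/L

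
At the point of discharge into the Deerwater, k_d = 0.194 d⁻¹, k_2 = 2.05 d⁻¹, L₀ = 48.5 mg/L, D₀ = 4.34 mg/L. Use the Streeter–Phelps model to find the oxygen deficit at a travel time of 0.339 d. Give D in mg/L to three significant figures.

D ≈ 4.38 mg/L

k_d L₀/(k_2−k_d) = 0.194×48.5/(2.05−0.194) = 9.409/1.856 = 5.070 mg/L.
e^(−k_d t) = e^(−0.194×0.3390) = 0.9363; e^(−k_2 t) = e^(−2.05×0.3390) = 0.4991.
D = 5.070 × (0.9363 − 0.4991) + 4.34 × 0.4991 = 2.217 + 2.166 = 4.383 mg/L.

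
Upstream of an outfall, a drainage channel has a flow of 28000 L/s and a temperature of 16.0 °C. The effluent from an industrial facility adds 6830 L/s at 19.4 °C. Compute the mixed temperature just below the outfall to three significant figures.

Flow-weighted mixing: C = (Q_r C_r + Q_w C_w)/(Q_r + Q_w)
= (28000×16.0 + 6830×19.4)/(28000 + 6830) = 580500/34830 = 16.67 °C.

16.7 °C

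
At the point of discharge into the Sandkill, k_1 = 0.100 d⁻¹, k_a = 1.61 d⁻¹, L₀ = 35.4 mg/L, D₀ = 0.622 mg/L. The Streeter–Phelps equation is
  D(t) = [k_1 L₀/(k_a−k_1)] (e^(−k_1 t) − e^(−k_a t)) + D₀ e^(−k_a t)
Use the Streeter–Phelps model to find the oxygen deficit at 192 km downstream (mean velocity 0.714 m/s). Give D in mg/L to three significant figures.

Travel time t = x/v = 192 km / (0.714 m/s) = 192000 m / 0.714 m/s = 268900 s = 3.112 d.
k_1 L₀/(k_a−k_1) = 0.100×35.4/(1.61−0.100) = 3.540/1.510 = 2.344 mg/L.
e^(−k_1 t) = e^(−0.100×3.112) = 0.7325; e^(−k_a t) = e^(−1.61×3.112) = 0.006665.
D = 2.344 × (0.7325 − 0.006665) + 0.622 × 0.006665 = 1.702 + 0.004146 = 1.706 mg/L.

D ≈ 1.71 mg/L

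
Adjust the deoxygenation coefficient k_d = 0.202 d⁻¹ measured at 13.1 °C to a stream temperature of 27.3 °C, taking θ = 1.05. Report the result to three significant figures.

k_d(T₂) = k_d(T₁) · θ^(T₂−T₁) = 0.202 × 1.05^(27.3−13.1)
= 0.202 × 1.05^14.2 = 0.202 × 1.999 = 0.4039 d⁻¹.

k_d ≈ 0.404 d⁻¹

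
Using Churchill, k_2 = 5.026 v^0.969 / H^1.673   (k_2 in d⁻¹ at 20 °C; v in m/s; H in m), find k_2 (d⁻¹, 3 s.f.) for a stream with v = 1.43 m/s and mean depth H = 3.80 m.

k_2 = 5.026 × 1.43^0.969 / 3.80^1.673 = 5.026 × 1.414 / 9.332 = 0.7617 d⁻¹.

k_2 ≈ 0.762 d⁻¹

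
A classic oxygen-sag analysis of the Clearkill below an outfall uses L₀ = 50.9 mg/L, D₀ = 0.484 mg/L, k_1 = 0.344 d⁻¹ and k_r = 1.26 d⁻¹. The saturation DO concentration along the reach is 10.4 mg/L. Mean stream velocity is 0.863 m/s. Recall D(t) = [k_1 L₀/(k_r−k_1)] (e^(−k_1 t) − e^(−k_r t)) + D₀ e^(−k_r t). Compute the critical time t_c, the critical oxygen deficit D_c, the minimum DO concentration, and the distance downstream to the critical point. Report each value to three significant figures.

t_c = [1/(k_r−k_1)] ln[(k_r/k_1)(1 − D₀(k_r−k_1)/(k_1 L₀))]
= [1/(1.26−0.344)] ln[(1.26/0.344)(1 − 0.484×0.9160/(0.344×50.9))]
= (1/0.9160) ln[3.663 × 0.9747] = 1.092 × ln(3.570) = 1.092 × 1.273 = 1.389 d.
D_c = (k_1/k_r) L₀ e^(−k_1 t_c) = (0.344/1.26) × 50.9 × e^(−0.344×1.389) = 0.2730 × 50.9 × 0.6201 = 8.617 mg/L.
Minimum DO = C_s − D_c = 10.4 − 8.617 = 1.783 mg/L.
x_c = v t_c = 0.863 m/s × 1.389 d × 86400 s/d = 103600 m ≈ 104 km.

t_c ≈ 1.39 d; D_c ≈ 8.62 mg/L; min DO ≈ 1.78 mg/L; x_c ≈ 104 km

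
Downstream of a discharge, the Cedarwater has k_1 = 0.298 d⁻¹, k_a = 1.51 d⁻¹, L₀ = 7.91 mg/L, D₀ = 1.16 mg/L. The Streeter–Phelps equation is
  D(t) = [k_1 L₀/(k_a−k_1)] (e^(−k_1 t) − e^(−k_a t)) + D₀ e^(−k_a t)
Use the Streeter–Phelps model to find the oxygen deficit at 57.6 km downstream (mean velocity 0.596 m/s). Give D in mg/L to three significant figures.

D ≈ 1.25 mg/L

Travel time t = x/v = 57.6 km / (0.596 m/s) = 57600 m / 0.596 m/s = 96640 s = 1.119 d.
k_1 L₀/(k_a−k_1) = 0.298×7.91/(1.51−0.298) = 2.357/1.212 = 1.945 mg/L.
e^(−k_1 t) = e^(−0.298×1.119) = 0.7165; e^(−k_a t) = e^(−1.51×1.119) = 0.1847.
D = 1.945 × (0.7165 − 0.1847) + 1.16 × 0.1847 = 1.034 + 0.2142 = 1.249 mg/L.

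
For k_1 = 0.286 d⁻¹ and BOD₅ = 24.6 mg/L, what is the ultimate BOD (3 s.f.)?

BOD₅ = L₀(1 − e^(−5k_1)) ⇒ L₀ = BOD₅ / (1 − e^(−5×0.286))
= 24.6 / (1 − 0.2393) = 24.6 / 0.7607 = 32.34 mg/L.

L₀ ≈ 32.3 mg/L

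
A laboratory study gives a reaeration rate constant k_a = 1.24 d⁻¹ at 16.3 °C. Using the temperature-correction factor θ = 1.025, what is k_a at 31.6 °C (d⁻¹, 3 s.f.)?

k_a ≈ 1.81 d⁻¹

k_a(T₂) = k_a(T₁) · θ^(T₂−T₁) = 1.24 × 1.025^(31.6−16.3)
= 1.24 × 1.025^15.3 = 1.24 × 1.459 = 1.809 d⁻¹.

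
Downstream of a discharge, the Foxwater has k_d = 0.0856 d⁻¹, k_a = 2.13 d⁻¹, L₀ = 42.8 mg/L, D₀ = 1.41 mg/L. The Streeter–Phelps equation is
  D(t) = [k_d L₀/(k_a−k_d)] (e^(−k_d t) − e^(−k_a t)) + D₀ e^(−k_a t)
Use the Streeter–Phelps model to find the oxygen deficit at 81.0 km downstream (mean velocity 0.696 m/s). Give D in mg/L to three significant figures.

Travel time t = x/v = 81.0 km / (0.696 m/s) = 81000 m / 0.696 m/s = 116400 s = 1.347 d.
k_d L₀/(k_a−k_d) = 0.0856×42.8/(2.13−0.0856) = 3.664/2.044 = 1.792 mg/L.
e^(−k_d t) = e^(−0.0856×1.347) = 0.8911; e^(−k_a t) = e^(−2.13×1.347) = 0.05675.
D = 1.792 × (0.8911 − 0.05675) + 1.41 × 0.05675 = 1.495 + 0.08002 = 1.575 mg/L.

D ≈ 1.58 mg/L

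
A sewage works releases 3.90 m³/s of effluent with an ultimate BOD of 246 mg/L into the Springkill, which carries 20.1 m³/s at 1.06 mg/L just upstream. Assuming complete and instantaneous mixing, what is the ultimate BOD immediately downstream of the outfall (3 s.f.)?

40.9 mg/L

Flow-weighted mixing: C = (Q_r C_r + Q_w C_w)/(Q_r + Q_w)
= (20.1×1.06 + 3.90×246)/(20.1 + 3.90) = 980.7/24.00 = 40.86 mg/L.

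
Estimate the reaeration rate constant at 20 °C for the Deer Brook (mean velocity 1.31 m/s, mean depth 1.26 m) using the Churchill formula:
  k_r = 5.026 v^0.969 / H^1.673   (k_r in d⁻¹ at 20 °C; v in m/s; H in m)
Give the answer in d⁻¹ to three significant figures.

k_r = 5.026 × 1.31^0.969 / 1.26^1.673 = 5.026 × 1.299 / 1.472 = 4.435 d⁻¹.

k_r ≈ 4.44 d⁻¹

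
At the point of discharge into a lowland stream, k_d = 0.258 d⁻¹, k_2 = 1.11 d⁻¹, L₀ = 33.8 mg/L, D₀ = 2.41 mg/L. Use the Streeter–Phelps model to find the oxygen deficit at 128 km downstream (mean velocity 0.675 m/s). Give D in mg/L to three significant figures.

Travel time t = x/v = 128 km / (0.675 m/s) = 128000 m / 0.675 m/s = 189600 s = 2.195 d.
k_d L₀/(k_2−k_d) = 0.258×33.8/(1.11−0.258) = 8.720/0.8520 = 10.24 mg/L.
e^(−k_d t) = e^(−0.258×2.195) = 0.5676; e^(−k_2 t) = e^(−1.11×2.195) = 0.08749.
D = 10.24 × (0.5676 − 0.08749) + 2.41 × 0.08749 = 4.914 + 0.2109 = 5.125 mg/L.

D ≈ 5.13 mg/L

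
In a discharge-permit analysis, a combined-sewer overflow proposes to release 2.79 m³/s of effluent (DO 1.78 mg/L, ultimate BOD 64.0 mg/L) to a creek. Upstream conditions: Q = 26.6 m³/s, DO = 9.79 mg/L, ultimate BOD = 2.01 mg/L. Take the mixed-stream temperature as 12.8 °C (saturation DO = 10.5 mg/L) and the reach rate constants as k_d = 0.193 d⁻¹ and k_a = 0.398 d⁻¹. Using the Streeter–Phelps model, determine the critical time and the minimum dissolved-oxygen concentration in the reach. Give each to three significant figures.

t_c ≈ 2.46 d; minimum DO ≈ 8.12 mg/L

Mixed DO = (26.6×9.79 + 2.79×1.78)/(26.6+2.79) = 265.4/29.39 = 9.030 mg/L.
Mixed L₀ = (26.6×2.01 + 2.79×64.0)/(29.39) = 232.0/29.39 = 7.895 mg/L.
Initial deficit D₀ = C_s − DO₀ = 10.5 − 9.030 = 1.470 mg/L.
t_c = (1/0.2050) ln[(0.398/0.193)(1 − 1.470×0.2050/(0.193×7.895))] = 4.878 × ln(1.654) = 2.455 d.
D_c = (0.193/0.398) × 7.895 × e^(−0.193×2.455) = 0.4849 × 7.895 × 0.6226 = 2.383 mg/L.
Minimum DO = 10.5 − 2.383 = 8.117 mg/L.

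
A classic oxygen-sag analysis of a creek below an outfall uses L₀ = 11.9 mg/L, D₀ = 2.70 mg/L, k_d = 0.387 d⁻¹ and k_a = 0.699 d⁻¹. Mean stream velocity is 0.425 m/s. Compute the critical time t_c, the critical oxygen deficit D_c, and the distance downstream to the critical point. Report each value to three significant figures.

t_c ≈ 1.25 d; D_c ≈ 4.07 mg/L; x_c ≈ 45.8 km

At the critical point dD/dt = 0, so k_d L₀ e^(−k_d t) = k_a D. Substituting D(t) from the Streeter–Phelps equation and solving for t gives
t_c = ln[(k_a/k_d)(1 − D₀(k_a−k_d)/(k_d L₀))] / (k_a−k_d).
Here k_a−k_d = 0.3120 d⁻¹ and 1 − D₀(k_a−k_d)/(k_d L₀) = 1 − 2.70×0.3120/(0.387×11.9) = 0.8171, so
t_c = ln(1.806 × 0.8171) / 0.3120 = 0.3892 / 0.3120 = 1.247 d.
L(t_c) = L₀ e^(−k_d t_c) = 11.9 × 0.6171 = 7.343 mg/L, and at the critical point k_a D_c = k_d L, so D_c = (0.387/0.699) × 7.343 = 4.066 mg/L.
x_c = v t_c = 0.425 m/s × 1.247 d × 86400 s/d = 45810 m ≈ 45.8 km.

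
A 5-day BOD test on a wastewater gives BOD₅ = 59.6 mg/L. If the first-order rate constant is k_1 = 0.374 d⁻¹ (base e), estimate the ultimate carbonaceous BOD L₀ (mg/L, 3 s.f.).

L₀ ≈ 70.5 mg/L

BOD₅ = L₀(1 − e^(−5k_1)) ⇒ L₀ = BOD₅ / (1 − e^(−5×0.374))
= 59.6 / (1 − 0.1541) = 59.6 / 0.8459 = 70.46 mg/L.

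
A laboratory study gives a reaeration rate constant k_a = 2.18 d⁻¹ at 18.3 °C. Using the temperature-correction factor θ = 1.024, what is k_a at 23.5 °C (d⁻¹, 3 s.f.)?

k_a(T₂) = k_a(T₁) · θ^(T₂−T₁) = 2.18 × 1.024^(23.5−18.3)
= 2.18 × 1.024^5.20 = 2.18 × 1.131 = 2.466 d⁻¹.

k_a ≈ 2.47 d⁻¹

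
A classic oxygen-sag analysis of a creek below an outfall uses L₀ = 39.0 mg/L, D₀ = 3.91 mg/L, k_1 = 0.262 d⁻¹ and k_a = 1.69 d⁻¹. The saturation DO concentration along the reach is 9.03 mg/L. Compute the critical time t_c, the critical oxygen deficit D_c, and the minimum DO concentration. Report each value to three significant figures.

With k_a/k_1 = 6.450 and 1 − D₀(k_a−k_1)/(k_1 L₀) = 0.4536,
t_c = ln(6.450 × 0.4536) / (1.69 − 0.262) = ln(2.926) / 1.428 = 1.074/1.428 = 0.7518 d.
D_c = (k_1/k_a) L₀ e^(−k_1 t_c) = (0.262/1.69) × 39.0 × e^(−0.262×0.7518) = 0.1550 × 39.0 × 0.8212 = 4.965 mg/L.
Minimum DO = C_s − D_c = 9.03 − 4.965 = 4.065 mg/L.

t_c ≈ 0.752 d; D_c ≈ 4.97 mg/L; min DO ≈ 4.06 mg/L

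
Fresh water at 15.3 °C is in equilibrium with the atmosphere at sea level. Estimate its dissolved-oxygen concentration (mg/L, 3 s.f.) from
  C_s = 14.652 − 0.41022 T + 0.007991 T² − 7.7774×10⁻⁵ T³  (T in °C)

C_s = 14.652 − 0.41022×15.3 + 0.007991×15.3² − 7.7774×10⁻⁵×15.3³ = 9.968 mg/L.

C_s ≈ 9.97 mg/L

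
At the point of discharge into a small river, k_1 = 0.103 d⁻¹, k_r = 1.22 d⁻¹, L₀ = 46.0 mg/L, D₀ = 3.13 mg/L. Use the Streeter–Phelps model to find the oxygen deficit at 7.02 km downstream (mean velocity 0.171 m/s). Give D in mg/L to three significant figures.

D ≈ 3.42 mg/L

Travel time t = x/v = 7.02 km / (0.171 m/s) = 7020 m / 0.171 m/s = 41050 s = 0.4751 d.
k_1 L₀/(k_r−k_1) = 0.103×46.0/(1.22−0.103) = 4.738/1.117 = 4.242 mg/L.
e^(−k_1 t) = e^(−0.103×0.4751) = 0.9522; e^(−k_r t) = e^(−1.22×0.4751) = 0.5601.
D = 4.242 × (0.9522 − 0.5601) + 3.13 × 0.5601 = 1.663 + 1.753 = 3.416 mg/L.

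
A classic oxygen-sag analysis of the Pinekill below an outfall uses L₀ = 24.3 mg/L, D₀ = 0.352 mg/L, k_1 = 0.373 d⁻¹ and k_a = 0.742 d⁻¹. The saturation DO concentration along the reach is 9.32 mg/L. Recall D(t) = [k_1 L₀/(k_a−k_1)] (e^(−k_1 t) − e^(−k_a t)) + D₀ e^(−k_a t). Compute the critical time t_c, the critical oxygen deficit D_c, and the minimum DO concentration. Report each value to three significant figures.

At the critical point dD/dt = 0, so k_1 L₀ e^(−k_1 t) = k_a D. Substituting D(t) from the Streeter–Phelps equation and solving for t gives
t_c = ln[(k_a/k_1)(1 − D₀(k_a−k_1)/(k_1 L₀))] / (k_a−k_1).
Here k_a−k_1 = 0.3690 d⁻¹ and 1 − D₀(k_a−k_1)/(k_1 L₀) = 1 − 0.352×0.3690/(0.373×24.3) = 0.9857, so
t_c = ln(1.989 × 0.9857) / 0.3690 = 0.6733 / 0.3690 = 1.825 d.
D_c = (k_1/k_a) L₀ e^(−k_1 t_c) = (0.373/0.742) × 24.3 × e^(−0.373×1.825) = 0.5027 × 24.3 × 0.5063 = 6.185 mg/L.
Minimum DO = C_s − D_c = 9.32 − 6.185 = 3.135 mg/L.

t_c ≈ 1.82 d; D_c ≈ 6.18 mg/L; min DO ≈ 3.14 mg/L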